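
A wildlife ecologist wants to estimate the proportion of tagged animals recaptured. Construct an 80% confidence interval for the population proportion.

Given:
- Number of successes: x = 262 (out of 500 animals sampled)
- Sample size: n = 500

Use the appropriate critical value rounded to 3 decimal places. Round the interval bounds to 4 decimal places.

Sample proportion: p̂ = 262/500 = 0.524000

Check conditions for normal approximation:
  np̂ = 262 ≥ 10 ✓
  n(1-p̂) = 238 ≥ 10 ✓

The sample is large enough, so use a z-interval (normal approximation) for the proportion.

For 80% confidence, z* = 1.282 (from standard normal table)

Standard error: SE = √(p̂(1-p̂)/n) = √(0.524000×0.476000/500) = 0.02233491

Margin of error: E = z* × SE = 1.282 × 0.02233491 = 0.028633

Z-interval: p̂ ± E = 0.524000 ± 0.028633 = (0.495367, 0.552633)

Rounded to 4 decimal places:

(0.4954, 0.5526)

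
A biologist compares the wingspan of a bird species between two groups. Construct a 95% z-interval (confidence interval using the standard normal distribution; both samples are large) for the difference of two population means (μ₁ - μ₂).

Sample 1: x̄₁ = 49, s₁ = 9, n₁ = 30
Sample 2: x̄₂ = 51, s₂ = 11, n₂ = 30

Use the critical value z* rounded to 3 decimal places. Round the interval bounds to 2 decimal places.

Both samples are large (n₁ = 30 ≥ 30, n₂ = 30 ≥ 30), so a z-interval for the difference of means applies.

Point estimate: x̄₁ - x̄₂ = 49 - 51 = -2

Standard error: SE = √(s₁²/n₁ + s₂²/n₂)
= √(9²/30 + 11²/30)
= √(2.700000 + 4.033333)
= 2.594867

For 95% confidence, z* = 1.96 (from standard normal table)
Margin of error: E = z* × SE = 1.96 × 2.594867 = 5.0859

Z-interval: (x̄₁ - x̄₂) ± E = -2 ± 5.0859 = (-7.0859, 3.0859)

Rounded to 2 decimal places:

(-7.09, 3.09)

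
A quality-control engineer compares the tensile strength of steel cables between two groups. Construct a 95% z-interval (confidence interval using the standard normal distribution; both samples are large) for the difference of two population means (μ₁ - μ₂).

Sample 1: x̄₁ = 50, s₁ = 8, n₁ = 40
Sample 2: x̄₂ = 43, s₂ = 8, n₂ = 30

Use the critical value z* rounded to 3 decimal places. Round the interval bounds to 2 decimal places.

Both samples are large (n₁ = 40 ≥ 30, n₂ = 30 ≥ 30), so a z-interval for the difference of means applies.

Point estimate: x̄₁ - x̄₂ = 50 - 43 = 7

Standard error: SE = √(s₁²/n₁ + s₂²/n₂)
= √(8²/40 + 8²/30)
= √(1.600000 + 2.133333)
= 1.932184

For 95% confidence, z* = 1.96 (from standard normal table)
Margin of error: E = z* × SE = 1.96 × 1.932184 = 3.7871

Z-interval: (x̄₁ - x̄₂) ± E = 7 ± 3.7871 = (3.2129, 10.7871)

Rounded to 2 decimal places:

(3.21, 10.79)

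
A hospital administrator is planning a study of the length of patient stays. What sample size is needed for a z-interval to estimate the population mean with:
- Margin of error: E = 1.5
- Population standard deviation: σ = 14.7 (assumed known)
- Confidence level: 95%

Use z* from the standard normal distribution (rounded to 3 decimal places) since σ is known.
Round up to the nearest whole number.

Using z* since population σ is known (z-interval formula).

For 95% confidence, z* = 1.96 (from standard normal table)

Sample size formula for z-interval: n = (z*σ/E)²

n = (1.96 × 14.7 / 1.5)²
  = (19.208000)²
  = 368.9473

Round up to the nearest whole number: n = 369

369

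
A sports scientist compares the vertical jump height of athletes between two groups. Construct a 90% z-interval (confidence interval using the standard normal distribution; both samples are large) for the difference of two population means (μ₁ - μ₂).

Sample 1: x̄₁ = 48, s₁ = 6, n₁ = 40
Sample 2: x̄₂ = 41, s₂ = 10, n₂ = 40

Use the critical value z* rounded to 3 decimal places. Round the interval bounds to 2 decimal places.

Both samples are large (n₁ = 40 ≥ 30, n₂ = 40 ≥ 30), so a z-interval for the difference of means applies.

Point estimate: x̄₁ - x̄₂ = 48 - 41 = 7

Standard error: SE = √(s₁²/n₁ + s₂²/n₂)
= √(6²/40 + 10²/40)
= √(0.900000 + 2.500000)
= 1.843909

For 90% confidence, z* = 1.645 (from standard normal table)
Margin of error: E = z* × SE = 1.645 × 1.843909 = 3.0332

Z-interval: (x̄₁ - x̄₂) ± E = 7 ± 3.0332 = (3.9668, 10.0332)

Rounded to 2 decimal places:

(3.97, 10.03)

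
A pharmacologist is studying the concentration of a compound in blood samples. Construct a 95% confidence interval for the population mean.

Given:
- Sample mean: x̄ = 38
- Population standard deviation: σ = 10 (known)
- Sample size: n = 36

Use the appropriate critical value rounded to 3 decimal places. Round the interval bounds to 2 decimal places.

The population standard deviation σ is known, so use a z-interval (standard normal critical value).

For 95% confidence, z* = 1.96 (from standard normal table)

Standard error: SE = σ/√n = 10/√36 = 1.666667

Margin of error: E = z* × SE = 1.96 × 1.666667 = 3.2667

Z-interval: x̄ ± E = 38 ± 3.2667 = (34.7333, 41.2667)

Rounded to 2 decimal places:

(34.73, 41.27)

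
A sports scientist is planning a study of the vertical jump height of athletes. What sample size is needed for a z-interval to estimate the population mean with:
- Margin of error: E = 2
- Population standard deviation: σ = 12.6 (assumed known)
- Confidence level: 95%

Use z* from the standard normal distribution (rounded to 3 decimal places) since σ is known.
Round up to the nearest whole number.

Using z* since population σ is known (z-interval formula).

For 95% confidence, z* = 1.96 (from standard normal table)

Sample size formula for z-interval: n = (z*σ/E)²

n = (1.96 × 12.6 / 2)²
  = (12.348000)²
  = 152.4731

Round up to the nearest whole number: n = 153

153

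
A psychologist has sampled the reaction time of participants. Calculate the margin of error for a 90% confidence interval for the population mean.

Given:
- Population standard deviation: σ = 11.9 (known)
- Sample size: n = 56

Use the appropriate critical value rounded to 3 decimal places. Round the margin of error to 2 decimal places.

The population standard deviation σ is known, so use the z-interval margin of error formula.

For 90% confidence, z* = 1.645 (from standard normal table)

Margin of error formula for z-interval: E = z* × σ/√n

E = 1.645 × 11.9/√56
  = 1.645 × 1.590204
  = 2.6159

Rounded to 2 decimal places:

2.62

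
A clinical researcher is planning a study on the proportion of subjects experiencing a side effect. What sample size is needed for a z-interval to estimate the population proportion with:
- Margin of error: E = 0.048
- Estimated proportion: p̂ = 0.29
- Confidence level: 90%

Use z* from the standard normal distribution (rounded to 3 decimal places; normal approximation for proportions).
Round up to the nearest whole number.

Using z* for proportion z-interval (normal approximation).

For 90% confidence, z* = 1.645 (from standard normal table)

Sample size formula for proportion z-interval: n = z*²p̂(1-p̂)/E²

n = 1.645² × 0.29 × 0.71 / 0.048²
  = 2.706025 × 0.2059 / 0.002304
  = 241.8275

Round up to the nearest whole number: n = 242

242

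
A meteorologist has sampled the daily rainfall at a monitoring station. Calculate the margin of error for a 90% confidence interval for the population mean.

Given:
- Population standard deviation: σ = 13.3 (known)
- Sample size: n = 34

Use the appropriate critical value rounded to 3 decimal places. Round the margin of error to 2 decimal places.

The population standard deviation σ is known, so use the z-interval margin of error formula.

For 90% confidence, z* = 1.645 (from standard normal table)

Margin of error formula for z-interval: E = z* × σ/√n

E = 1.645 × 13.3/√34
  = 1.645 × 2.280931
  = 3.7521

Rounded to 2 decimal places:

3.75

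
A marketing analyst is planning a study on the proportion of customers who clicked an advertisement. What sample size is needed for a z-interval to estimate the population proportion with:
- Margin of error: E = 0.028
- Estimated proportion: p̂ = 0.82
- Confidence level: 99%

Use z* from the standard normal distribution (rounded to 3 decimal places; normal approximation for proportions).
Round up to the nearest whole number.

Using z* for proportion z-interval (normal approximation).

For 99% confidence, z* = 2.576 (from standard normal table)

Sample size formula for proportion z-interval: n = z*²p̂(1-p̂)/E²

n = 2.576² × 0.82 × 0.18 / 0.028²
  = 6.635776 × 0.1476 / 0.000784
  = 1249.2864

Round up to the nearest whole number: n = 1250

1250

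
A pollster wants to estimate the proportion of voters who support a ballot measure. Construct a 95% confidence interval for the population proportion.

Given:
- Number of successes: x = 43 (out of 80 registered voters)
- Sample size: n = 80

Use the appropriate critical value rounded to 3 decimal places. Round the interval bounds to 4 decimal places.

Sample proportion: p̂ = 43/80 = 0.537500

Check conditions for normal approximation:
  np̂ = 43 ≥ 10 ✓
  n(1-p̂) = 37 ≥ 10 ✓

The sample is large enough, so use a z-interval (normal approximation) for the proportion.

For 95% confidence, z* = 1.96 (from standard normal table)

Standard error: SE = √(p̂(1-p̂)/n) = √(0.537500×0.462500/80) = 0.05574425

Margin of error: E = z* × SE = 1.96 × 0.05574425 = 0.109259

Z-interval: p̂ ± E = 0.537500 ± 0.109259 = (0.428241, 0.646759)

Rounded to 4 decimal places:

(0.4282, 0.6468)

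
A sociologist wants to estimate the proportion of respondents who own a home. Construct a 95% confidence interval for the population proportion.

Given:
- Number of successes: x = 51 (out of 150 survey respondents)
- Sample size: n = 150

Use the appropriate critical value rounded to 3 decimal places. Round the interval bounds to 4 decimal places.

Sample proportion: p̂ = 51/150 = 0.340000

Check conditions for normal approximation:
  np̂ = 51 ≥ 10 ✓
  n(1-p̂) = 99 ≥ 10 ✓

The sample is large enough, so use a z-interval (normal approximation) for the proportion.

For 95% confidence, z* = 1.96 (from standard normal table)

Standard error: SE = √(p̂(1-p̂)/n) = √(0.340000×0.660000/150) = 0.03867816

Margin of error: E = z* × SE = 1.96 × 0.03867816 = 0.075809

Z-interval: p̂ ± E = 0.340000 ± 0.075809 = (0.264191, 0.415809)

Rounded to 4 decimal places:

(0.2642, 0.4158)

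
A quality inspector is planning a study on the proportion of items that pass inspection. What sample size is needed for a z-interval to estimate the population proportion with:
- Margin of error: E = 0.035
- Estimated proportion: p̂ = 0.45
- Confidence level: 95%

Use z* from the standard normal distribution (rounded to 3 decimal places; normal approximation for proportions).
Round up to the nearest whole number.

Using z* for proportion z-interval (normal approximation).

For 95% confidence, z* = 1.96 (from standard normal table)

Sample size formula for proportion z-interval: n = z*²p̂(1-p̂)/E²

n = 1.96² × 0.45 × 0.55 / 0.035²
  = 3.8416 × 0.2475 / 0.001225
  = 776.1600

Round up to the nearest whole number: n = 777

777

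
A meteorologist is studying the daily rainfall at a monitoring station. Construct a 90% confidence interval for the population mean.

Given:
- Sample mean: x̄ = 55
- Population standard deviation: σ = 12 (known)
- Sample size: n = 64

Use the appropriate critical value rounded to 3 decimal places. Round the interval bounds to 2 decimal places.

The population standard deviation σ is known, so use a z-interval (standard normal critical value).

For 90% confidence, z* = 1.645 (from standard normal table)

Standard error: SE = σ/√n = 12/√64 = 1.500000

Margin of error: E = z* × SE = 1.645 × 1.500000 = 2.4675

Z-interval: x̄ ± E = 55 ± 2.4675 = (52.5325, 57.4675)

Rounded to 2 decimal places:

(52.53, 57.47)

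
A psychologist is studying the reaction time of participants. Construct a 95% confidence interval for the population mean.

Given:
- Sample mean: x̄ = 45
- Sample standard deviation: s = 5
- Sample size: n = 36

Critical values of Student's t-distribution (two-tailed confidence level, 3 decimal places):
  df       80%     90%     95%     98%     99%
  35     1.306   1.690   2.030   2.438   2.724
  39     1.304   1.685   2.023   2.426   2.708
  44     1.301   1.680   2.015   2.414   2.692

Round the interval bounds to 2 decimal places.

The population standard deviation σ is unknown (only the sample standard deviation s is given), so use a t-interval with df = n - 1 = 36 - 1 = 35.

For 95% confidence with df = 35, t* = 2.030 (from t-table)

Standard error: SE = s/√n = 5/√36 = 0.833333

Margin of error: E = t* × SE = 2.030 × 0.833333 = 1.6917

T-interval: x̄ ± E = 45 ± 1.6917 = (43.3083, 46.6917)

Rounded to 2 decimal places:

(43.31, 46.69)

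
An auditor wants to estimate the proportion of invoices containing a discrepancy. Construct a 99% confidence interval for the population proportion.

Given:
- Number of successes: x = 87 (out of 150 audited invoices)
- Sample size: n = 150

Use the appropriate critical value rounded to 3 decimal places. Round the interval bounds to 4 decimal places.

Sample proportion: p̂ = 87/150 = 0.580000

Check conditions for normal approximation:
  np̂ = 87 ≥ 10 ✓
  n(1-p̂) = 63 ≥ 10 ✓

The sample is large enough, so use a z-interval (normal approximation) for the proportion.

For 99% confidence, z* = 2.576 (from standard normal table)

Standard error: SE = √(p̂(1-p̂)/n) = √(0.580000×0.420000/150) = 0.04029888

Margin of error: E = z* × SE = 2.576 × 0.04029888 = 0.103810

Z-interval: p̂ ± E = 0.580000 ± 0.103810 = (0.476190, 0.683810)

Rounded to 4 decimal places:

(0.4762, 0.6838)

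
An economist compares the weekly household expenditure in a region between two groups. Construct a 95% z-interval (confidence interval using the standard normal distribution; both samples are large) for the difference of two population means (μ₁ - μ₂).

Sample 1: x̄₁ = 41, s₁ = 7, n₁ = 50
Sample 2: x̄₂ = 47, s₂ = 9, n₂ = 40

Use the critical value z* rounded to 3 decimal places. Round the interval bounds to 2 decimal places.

Both samples are large (n₁ = 50 ≥ 30, n₂ = 40 ≥ 30), so a z-interval for the difference of means applies.

Point estimate: x̄₁ - x̄₂ = 41 - 47 = -6

Standard error: SE = √(s₁²/n₁ + s₂²/n₂)
= √(7²/50 + 9²/40)
= √(0.980000 + 2.025000)
= 1.733494

For 95% confidence, z* = 1.96 (from standard normal table)
Margin of error: E = z* × SE = 1.96 × 1.733494 = 3.3976

Z-interval: (x̄₁ - x̄₂) ± E = -6 ± 3.3976 = (-9.3976, -2.6024)

Rounded to 2 decimal places:

(-9.40, -2.60)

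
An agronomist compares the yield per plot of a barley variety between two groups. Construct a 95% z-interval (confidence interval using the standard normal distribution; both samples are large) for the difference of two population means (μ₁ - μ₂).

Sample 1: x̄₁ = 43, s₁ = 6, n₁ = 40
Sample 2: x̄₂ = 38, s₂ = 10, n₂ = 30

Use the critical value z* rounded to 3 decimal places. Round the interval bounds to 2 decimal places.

Both samples are large (n₁ = 40 ≥ 30, n₂ = 30 ≥ 30), so a z-interval for the difference of means applies.

Point estimate: x̄₁ - x̄₂ = 43 - 38 = 5

Standard error: SE = √(s₁²/n₁ + s₂²/n₂)
= √(6²/40 + 10²/30)
= √(0.900000 + 3.333333)
= 2.057507

For 95% confidence, z* = 1.96 (from standard normal table)
Margin of error: E = z* × SE = 1.96 × 2.057507 = 4.0327

Z-interval: (x̄₁ - x̄₂) ± E = 5 ± 4.0327 = (0.9673, 9.0327)

Rounded to 2 decimal places:

(0.97, 9.03)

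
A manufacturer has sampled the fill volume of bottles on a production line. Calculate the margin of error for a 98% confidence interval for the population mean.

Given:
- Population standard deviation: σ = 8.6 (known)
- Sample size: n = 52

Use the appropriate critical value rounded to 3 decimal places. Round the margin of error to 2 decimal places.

The population standard deviation σ is known, so use the z-interval margin of error formula.

For 98% confidence, z* = 2.326 (from standard normal table)

Margin of error formula for z-interval: E = z* × σ/√n

E = 2.326 × 8.6/√52
  = 2.326 × 1.192605
  = 2.7740

Rounded to 2 decimal places:

2.77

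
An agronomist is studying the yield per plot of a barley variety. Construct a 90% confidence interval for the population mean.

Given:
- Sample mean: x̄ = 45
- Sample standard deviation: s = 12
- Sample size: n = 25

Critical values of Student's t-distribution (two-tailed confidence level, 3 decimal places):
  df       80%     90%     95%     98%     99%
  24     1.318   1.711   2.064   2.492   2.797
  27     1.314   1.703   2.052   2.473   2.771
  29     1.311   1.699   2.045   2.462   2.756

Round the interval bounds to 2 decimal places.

The population standard deviation σ is unknown (only the sample standard deviation s is given), so use a t-interval with df = n - 1 = 25 - 1 = 24.

For 90% confidence with df = 24, t* = 1.711 (from t-table)

Standard error: SE = s/√n = 12/√25 = 2.400000

Margin of error: E = t* × SE = 1.711 × 2.400000 = 4.1064

T-interval: x̄ ± E = 45 ± 4.1064 = (40.8936, 49.1064)

Rounded to 2 decimal places:

(40.89, 49.11)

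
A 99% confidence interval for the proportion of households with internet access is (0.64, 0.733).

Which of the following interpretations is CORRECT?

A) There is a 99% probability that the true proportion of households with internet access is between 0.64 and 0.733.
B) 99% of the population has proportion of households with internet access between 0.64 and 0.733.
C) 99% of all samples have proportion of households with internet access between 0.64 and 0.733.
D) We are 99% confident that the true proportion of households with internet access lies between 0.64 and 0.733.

A confidence interval represents our confidence in the procedure, not a probability statement about the parameter.

Key concept: If we repeated this sampling process many times and computed a 99% CI each time, about 99% of those intervals would contain the true population parameter.

For this specific interval (0.64, 0.733):
- Midpoint (point estimate): 0.6865
- Margin of error: 0.0465

The correct interpretation is the one stating confidence that the true parameter lies in the interval — option D.

D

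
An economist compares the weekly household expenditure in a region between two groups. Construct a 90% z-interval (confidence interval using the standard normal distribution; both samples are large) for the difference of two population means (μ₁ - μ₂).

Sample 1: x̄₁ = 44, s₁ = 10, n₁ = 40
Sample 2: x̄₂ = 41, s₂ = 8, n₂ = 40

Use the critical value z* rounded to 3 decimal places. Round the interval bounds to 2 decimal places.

Both samples are large (n₁ = 40 ≥ 30, n₂ = 40 ≥ 30), so a z-interval for the difference of means applies.

Point estimate: x̄₁ - x̄₂ = 44 - 41 = 3

Standard error: SE = √(s₁²/n₁ + s₂²/n₂)
= √(10²/40 + 8²/40)
= √(2.500000 + 1.600000)
= 2.024846

For 90% confidence, z* = 1.645 (from standard normal table)
Margin of error: E = z* × SE = 1.645 × 2.024846 = 3.3309

Z-interval: (x̄₁ - x̄₂) ± E = 3 ± 3.3309 = (-0.3309, 6.3309)

Rounded to 2 decimal places:

(-0.33, 6.33)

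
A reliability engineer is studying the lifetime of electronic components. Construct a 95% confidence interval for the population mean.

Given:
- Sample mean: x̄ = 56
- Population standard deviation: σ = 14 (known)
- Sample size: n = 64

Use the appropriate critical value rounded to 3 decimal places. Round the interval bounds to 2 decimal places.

The population standard deviation σ is known, so use a z-interval (standard normal critical value).

For 95% confidence, z* = 1.96 (from standard normal table)

Standard error: SE = σ/√n = 14/√64 = 1.750000

Margin of error: E = z* × SE = 1.96 × 1.750000 = 3.4300

Z-interval: x̄ ± E = 56 ± 3.4300 = (52.5700, 59.4300)

Rounded to 2 decimal places:

(52.57, 59.43)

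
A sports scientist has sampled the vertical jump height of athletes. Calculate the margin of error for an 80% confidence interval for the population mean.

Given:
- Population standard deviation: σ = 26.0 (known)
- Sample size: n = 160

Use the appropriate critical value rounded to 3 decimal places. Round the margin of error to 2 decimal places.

The population standard deviation σ is known, so use the z-interval margin of error formula.

For 80% confidence, z* = 1.282 (from standard normal table)

Margin of error formula for z-interval: E = z* × σ/√n

E = 1.282 × 26.0/√160
  = 1.282 × 2.055480
  = 2.6351

Rounded to 2 decimal places:

2.64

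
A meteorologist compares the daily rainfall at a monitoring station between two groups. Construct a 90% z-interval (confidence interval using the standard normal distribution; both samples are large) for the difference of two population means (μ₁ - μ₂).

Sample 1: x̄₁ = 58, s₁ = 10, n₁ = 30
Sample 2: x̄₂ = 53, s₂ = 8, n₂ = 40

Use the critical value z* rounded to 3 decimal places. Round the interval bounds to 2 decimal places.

Both samples are large (n₁ = 30 ≥ 30, n₂ = 40 ≥ 30), so a z-interval for the difference of means applies.

Point estimate: x̄₁ - x̄₂ = 58 - 53 = 5

Standard error: SE = √(s₁²/n₁ + s₂²/n₂)
= √(10²/30 + 8²/40)
= √(3.333333 + 1.600000)
= 2.221111

For 90% confidence, z* = 1.645 (from standard normal table)
Margin of error: E = z* × SE = 1.645 × 2.221111 = 3.6537

Z-interval: (x̄₁ - x̄₂) ± E = 5 ± 3.6537 = (1.3463, 8.6537)

Rounded to 2 decimal places:

(1.35, 8.65)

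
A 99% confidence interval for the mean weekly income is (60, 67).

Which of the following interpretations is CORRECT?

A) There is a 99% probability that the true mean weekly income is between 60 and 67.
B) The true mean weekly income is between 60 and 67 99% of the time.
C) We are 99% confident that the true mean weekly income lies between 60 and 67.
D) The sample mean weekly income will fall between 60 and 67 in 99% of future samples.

A confidence interval represents our confidence in the procedure, not a probability statement about the parameter.

Key concept: If we repeated this sampling process many times and computed a 99% CI each time, about 99% of those intervals would contain the true population parameter.

For this specific interval (60, 67):
- Midpoint (point estimate): 63.5
- Margin of error: 3.5

The correct interpretation is the one stating confidence that the true parameter lies in the interval — option C.

C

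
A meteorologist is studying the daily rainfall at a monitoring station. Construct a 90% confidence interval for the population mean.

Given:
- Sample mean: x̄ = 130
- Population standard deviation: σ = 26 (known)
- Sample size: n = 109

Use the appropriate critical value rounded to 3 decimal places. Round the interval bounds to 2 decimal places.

The population standard deviation σ is known, so use a z-interval (standard normal critical value).

For 90% confidence, z* = 1.645 (from standard normal table)

Standard error: SE = σ/√n = 26/√109 = 2.490348

Margin of error: E = z* × SE = 1.645 × 2.490348 = 4.0966

Z-interval: x̄ ± E = 130 ± 4.0966 = (125.9034, 134.0966)

Rounded to 2 decimal places:

(125.90, 134.10)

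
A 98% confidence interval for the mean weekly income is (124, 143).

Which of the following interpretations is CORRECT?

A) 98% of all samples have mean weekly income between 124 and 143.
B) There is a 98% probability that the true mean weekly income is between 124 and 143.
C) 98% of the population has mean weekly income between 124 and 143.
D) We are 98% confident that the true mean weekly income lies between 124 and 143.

A confidence interval represents our confidence in the procedure, not a probability statement about the parameter.

Key concept: If we repeated this sampling process many times and computed a 98% CI each time, about 98% of those intervals would contain the true population parameter.

For this specific interval (124, 143):
- Midpoint (point estimate): 133.5
- Margin of error: 9.5

The correct interpretation is the one stating confidence that the true parameter lies in the interval — option D.

D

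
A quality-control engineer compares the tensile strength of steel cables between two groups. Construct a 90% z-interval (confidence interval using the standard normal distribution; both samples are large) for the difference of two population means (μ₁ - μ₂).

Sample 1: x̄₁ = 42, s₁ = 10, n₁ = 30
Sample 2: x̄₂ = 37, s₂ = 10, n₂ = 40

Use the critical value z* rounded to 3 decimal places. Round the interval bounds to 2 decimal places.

Both samples are large (n₁ = 30 ≥ 30, n₂ = 40 ≥ 30), so a z-interval for the difference of means applies.

Point estimate: x̄₁ - x̄₂ = 42 - 37 = 5

Standard error: SE = √(s₁²/n₁ + s₂²/n₂)
= √(10²/30 + 10²/40)
= √(3.333333 + 2.500000)
= 2.415229

For 90% confidence, z* = 1.645 (from standard normal table)
Margin of error: E = z* × SE = 1.645 × 2.415229 = 3.9731

Z-interval: (x̄₁ - x̄₂) ± E = 5 ± 3.9731 = (1.0269, 8.9731)

Rounded to 2 decimal places:

(1.03, 8.97)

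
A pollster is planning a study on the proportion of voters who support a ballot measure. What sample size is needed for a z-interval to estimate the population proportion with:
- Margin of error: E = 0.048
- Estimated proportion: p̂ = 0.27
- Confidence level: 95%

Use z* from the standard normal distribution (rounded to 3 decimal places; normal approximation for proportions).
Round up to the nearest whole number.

Using z* for proportion z-interval (normal approximation).

For 95% confidence, z* = 1.96 (from standard normal table)

Sample size formula for proportion z-interval: n = z*²p̂(1-p̂)/E²

n = 1.96² × 0.27 × 0.73 / 0.048²
  = 3.8416 × 0.1971 / 0.002304
  = 328.6369

Round up to the nearest whole number: n = 329

329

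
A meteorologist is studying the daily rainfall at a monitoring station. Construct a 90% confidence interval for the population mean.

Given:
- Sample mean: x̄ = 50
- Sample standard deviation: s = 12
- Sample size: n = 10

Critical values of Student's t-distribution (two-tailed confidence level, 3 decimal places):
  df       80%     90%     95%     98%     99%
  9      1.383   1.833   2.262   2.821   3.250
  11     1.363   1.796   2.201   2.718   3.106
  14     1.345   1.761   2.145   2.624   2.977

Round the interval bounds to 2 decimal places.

The population standard deviation σ is unknown (only the sample standard deviation s is given), so use a t-interval with df = n - 1 = 10 - 1 = 9.

For 90% confidence with df = 9, t* = 1.833 (from t-table)

Standard error: SE = s/√n = 12/√10 = 3.794733

Margin of error: E = t* × SE = 1.833 × 3.794733 = 6.9557

T-interval: x̄ ± E = 50 ± 6.9557 = (43.0443, 56.9557)

Rounded to 2 decimal places:

(43.04, 56.96)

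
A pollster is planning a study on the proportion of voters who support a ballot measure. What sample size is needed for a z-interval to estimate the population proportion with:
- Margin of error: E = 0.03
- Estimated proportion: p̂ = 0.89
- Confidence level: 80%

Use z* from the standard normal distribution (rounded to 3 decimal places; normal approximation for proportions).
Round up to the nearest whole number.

Using z* for proportion z-interval (normal approximation).

For 80% confidence, z* = 1.282 (from standard normal table)

Sample size formula for proportion z-interval: n = z*²p̂(1-p̂)/E²

n = 1.282² × 0.89 × 0.11 / 0.03²
  = 1.643524 × 0.0979 / 0.0009
  = 178.7789

Round up to the nearest whole number: n = 179

179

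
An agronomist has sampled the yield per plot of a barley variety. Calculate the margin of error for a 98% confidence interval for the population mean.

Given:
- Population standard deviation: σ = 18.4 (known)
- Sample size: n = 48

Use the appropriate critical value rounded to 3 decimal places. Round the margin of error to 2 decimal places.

The population standard deviation σ is known, so use the z-interval margin of error formula.

For 98% confidence, z* = 2.326 (from standard normal table)

Margin of error formula for z-interval: E = z* × σ/√n

E = 2.326 × 18.4/√48
  = 2.326 × 2.655811
  = 6.1774

Rounded to 2 decimal places:

6.18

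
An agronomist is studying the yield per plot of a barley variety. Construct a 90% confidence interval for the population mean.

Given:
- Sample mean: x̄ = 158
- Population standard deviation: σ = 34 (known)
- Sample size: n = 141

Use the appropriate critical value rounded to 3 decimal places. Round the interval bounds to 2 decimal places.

The population standard deviation σ is known, so use a z-interval (standard normal critical value).

For 90% confidence, z* = 1.645 (from standard normal table)

Standard error: SE = σ/√n = 34/√141 = 2.863317

Margin of error: E = z* × SE = 1.645 × 2.863317 = 4.7102

Z-interval: x̄ ± E = 158 ± 4.7102 = (153.2898, 162.7102)

Rounded to 2 decimal places:

(153.29, 162.71)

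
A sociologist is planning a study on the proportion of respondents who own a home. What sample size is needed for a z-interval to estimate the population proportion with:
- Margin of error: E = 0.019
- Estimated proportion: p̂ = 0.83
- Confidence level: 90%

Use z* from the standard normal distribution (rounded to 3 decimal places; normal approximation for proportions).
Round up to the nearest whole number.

Using z* for proportion z-interval (normal approximation).

For 90% confidence, z* = 1.645 (from standard normal table)

Sample size formula for proportion z-interval: n = z*²p̂(1-p̂)/E²

n = 1.645² × 0.83 × 0.17 / 0.019²
  = 2.706025 × 0.1411 / 0.000361
  = 1057.6735

Round up to the nearest whole number: n = 1058

1058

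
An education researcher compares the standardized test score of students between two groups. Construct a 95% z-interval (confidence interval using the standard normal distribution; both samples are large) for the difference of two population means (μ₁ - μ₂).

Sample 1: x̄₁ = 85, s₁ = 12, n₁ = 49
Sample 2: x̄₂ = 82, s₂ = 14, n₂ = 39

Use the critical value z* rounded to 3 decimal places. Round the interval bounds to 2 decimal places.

Both samples are large (n₁ = 49 ≥ 30, n₂ = 39 ≥ 30), so a z-interval for the difference of means applies.

Point estimate: x̄₁ - x̄₂ = 85 - 82 = 3

Standard error: SE = √(s₁²/n₁ + s₂²/n₂)
= √(12²/49 + 14²/39)
= √(2.938776 + 5.025641)
= 2.822130

For 95% confidence, z* = 1.96 (from standard normal table)
Margin of error: E = z* × SE = 1.96 × 2.822130 = 5.5314

Z-interval: (x̄₁ - x̄₂) ± E = 3 ± 5.5314 = (-2.5314, 8.5314)

Rounded to 2 decimal places:

(-2.53, 8.53)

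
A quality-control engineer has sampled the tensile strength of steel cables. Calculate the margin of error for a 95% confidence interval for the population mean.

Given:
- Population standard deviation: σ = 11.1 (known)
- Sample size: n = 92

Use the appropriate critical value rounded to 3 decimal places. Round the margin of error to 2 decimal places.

The population standard deviation σ is known, so use the z-interval margin of error formula.

For 95% confidence, z* = 1.96 (from standard normal table)

Margin of error formula for z-interval: E = z* × σ/√n

E = 1.96 × 11.1/√92
  = 1.96 × 1.157255
  = 2.2682

Rounded to 2 decimal places:

2.27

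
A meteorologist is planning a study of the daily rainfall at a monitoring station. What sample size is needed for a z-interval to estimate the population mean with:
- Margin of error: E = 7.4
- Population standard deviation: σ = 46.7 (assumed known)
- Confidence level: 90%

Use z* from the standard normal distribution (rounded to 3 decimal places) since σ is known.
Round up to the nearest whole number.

Using z* since population σ is known (z-interval formula).

For 90% confidence, z* = 1.645 (from standard normal table)

Sample size formula for z-interval: n = (z*σ/E)²

n = (1.645 × 46.7 / 7.4)²
  = (10.381284)²
  = 107.7711

Round up to the nearest whole number: n = 108

108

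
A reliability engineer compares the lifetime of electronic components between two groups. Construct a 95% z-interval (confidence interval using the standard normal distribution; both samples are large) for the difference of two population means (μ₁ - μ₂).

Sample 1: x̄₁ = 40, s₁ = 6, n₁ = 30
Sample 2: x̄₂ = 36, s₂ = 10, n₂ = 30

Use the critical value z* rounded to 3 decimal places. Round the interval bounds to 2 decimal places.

Both samples are large (n₁ = 30 ≥ 30, n₂ = 30 ≥ 30), so a z-interval for the difference of means applies.

Point estimate: x̄₁ - x̄₂ = 40 - 36 = 4

Standard error: SE = √(s₁²/n₁ + s₂²/n₂)
= √(6²/30 + 10²/30)
= √(1.200000 + 3.333333)
= 2.129163

For 95% confidence, z* = 1.96 (from standard normal table)
Margin of error: E = z* × SE = 1.96 × 2.129163 = 4.1732

Z-interval: (x̄₁ - x̄₂) ± E = 4 ± 4.1732 = (-0.1732, 8.1732)

Rounded to 2 decimal places:

(-0.17, 8.17)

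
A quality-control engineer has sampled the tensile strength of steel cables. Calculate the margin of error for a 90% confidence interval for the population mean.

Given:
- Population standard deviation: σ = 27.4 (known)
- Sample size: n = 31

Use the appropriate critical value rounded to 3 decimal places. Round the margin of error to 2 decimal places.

The population standard deviation σ is known, so use the z-interval margin of error formula.

For 90% confidence, z* = 1.645 (from standard normal table)

Margin of error formula for z-interval: E = z* × σ/√n

E = 1.645 × 27.4/√31
  = 1.645 × 4.921185
  = 8.0953

Rounded to 2 decimal places:

8.10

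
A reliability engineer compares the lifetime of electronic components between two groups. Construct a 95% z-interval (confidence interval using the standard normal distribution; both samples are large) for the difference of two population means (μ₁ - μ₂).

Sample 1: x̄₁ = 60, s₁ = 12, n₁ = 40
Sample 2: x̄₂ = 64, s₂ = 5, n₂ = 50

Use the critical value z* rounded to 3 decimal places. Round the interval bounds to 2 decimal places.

Both samples are large (n₁ = 40 ≥ 30, n₂ = 50 ≥ 30), so a z-interval for the difference of means applies.

Point estimate: x̄₁ - x̄₂ = 60 - 64 = -4

Standard error: SE = √(s₁²/n₁ + s₂²/n₂)
= √(12²/40 + 5²/50)
= √(3.600000 + 0.500000)
= 2.024846

For 95% confidence, z* = 1.96 (from standard normal table)
Margin of error: E = z* × SE = 1.96 × 2.024846 = 3.9687

Z-interval: (x̄₁ - x̄₂) ± E = -4 ± 3.9687 = (-7.9687, -0.0313)

Rounded to 2 decimal places:

(-7.97, -0.03)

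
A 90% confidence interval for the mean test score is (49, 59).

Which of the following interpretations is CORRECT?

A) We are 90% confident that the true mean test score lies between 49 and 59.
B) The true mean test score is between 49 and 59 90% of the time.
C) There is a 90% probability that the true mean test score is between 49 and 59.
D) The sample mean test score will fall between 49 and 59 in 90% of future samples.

A confidence interval represents our confidence in the procedure, not a probability statement about the parameter.

Key concept: If we repeated this sampling process many times and computed a 90% CI each time, about 90% of those intervals would contain the true population parameter.

For this specific interval (49, 59):
- Midpoint (point estimate): 54
- Margin of error: 5

The correct interpretation is the one stating confidence that the true parameter lies in the interval — option A.

A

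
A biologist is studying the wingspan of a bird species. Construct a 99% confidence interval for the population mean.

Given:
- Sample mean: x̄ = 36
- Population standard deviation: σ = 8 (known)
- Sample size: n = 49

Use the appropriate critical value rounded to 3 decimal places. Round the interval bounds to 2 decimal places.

The population standard deviation σ is known, so use a z-interval (standard normal critical value).

For 99% confidence, z* = 2.576 (from standard normal table)

Standard error: SE = σ/√n = 8/√49 = 1.142857

Margin of error: E = z* × SE = 2.576 × 1.142857 = 2.9440

Z-interval: x̄ ± E = 36 ± 2.9440 = (33.0560, 38.9440)

Rounded to 2 decimal places:

(33.06, 38.94)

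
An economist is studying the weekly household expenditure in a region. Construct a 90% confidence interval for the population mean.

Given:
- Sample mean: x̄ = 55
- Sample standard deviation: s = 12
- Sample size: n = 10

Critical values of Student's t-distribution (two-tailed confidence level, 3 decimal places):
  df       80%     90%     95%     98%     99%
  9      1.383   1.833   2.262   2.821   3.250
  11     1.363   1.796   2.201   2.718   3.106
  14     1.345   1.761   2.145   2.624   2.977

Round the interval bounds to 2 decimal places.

The population standard deviation σ is unknown (only the sample standard deviation s is given), so use a t-interval with df = n - 1 = 10 - 1 = 9.

For 90% confidence with df = 9, t* = 1.833 (from t-table)

Standard error: SE = s/√n = 12/√10 = 3.794733

Margin of error: E = t* × SE = 1.833 × 3.794733 = 6.9557

T-interval: x̄ ± E = 55 ± 6.9557 = (48.0443, 61.9557)

Rounded to 2 decimal places:

(48.04, 61.96)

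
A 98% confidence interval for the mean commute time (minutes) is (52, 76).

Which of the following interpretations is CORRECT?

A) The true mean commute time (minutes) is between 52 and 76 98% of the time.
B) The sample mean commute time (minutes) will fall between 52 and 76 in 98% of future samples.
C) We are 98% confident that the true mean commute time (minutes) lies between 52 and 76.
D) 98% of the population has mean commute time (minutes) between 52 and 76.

A confidence interval represents our confidence in the procedure, not a probability statement about the parameter.

Key concept: If we repeated this sampling process many times and computed a 98% CI each time, about 98% of those intervals would contain the true population parameter.

For this specific interval (52, 76):
- Midpoint (point estimate): 64
- Margin of error: 12

The correct interpretation is the one stating confidence that the true parameter lies in the interval — option C.

C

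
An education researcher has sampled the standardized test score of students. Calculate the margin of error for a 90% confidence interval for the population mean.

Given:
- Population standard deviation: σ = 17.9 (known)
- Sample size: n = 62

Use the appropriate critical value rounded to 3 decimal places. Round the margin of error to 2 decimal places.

The population standard deviation σ is known, so use the z-interval margin of error formula.

For 90% confidence, z* = 1.645 (from standard normal table)

Margin of error formula for z-interval: E = z* × σ/√n

E = 1.645 × 17.9/√62
  = 1.645 × 2.273302
  = 3.7396

Rounded to 2 decimal places:

3.74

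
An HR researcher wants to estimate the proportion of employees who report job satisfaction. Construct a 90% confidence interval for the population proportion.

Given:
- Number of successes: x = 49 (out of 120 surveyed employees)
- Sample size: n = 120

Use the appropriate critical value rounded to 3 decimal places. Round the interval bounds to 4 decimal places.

Sample proportion: p̂ = 49/120 = 0.408333

Check conditions for normal approximation:
  np̂ = 49 ≥ 10 ✓
  n(1-p̂) = 71 ≥ 10 ✓

The sample is large enough, so use a z-interval (normal approximation) for the proportion.

For 90% confidence, z* = 1.645 (from standard normal table)

Standard error: SE = √(p̂(1-p̂)/n) = √(0.408333×0.591667/120) = 0.04486993

Margin of error: E = z* × SE = 1.645 × 0.04486993 = 0.073811

Z-interval: p̂ ± E = 0.408333 ± 0.073811 = (0.334522, 0.482144)

Rounded to 4 decimal places:

(0.3345, 0.4821)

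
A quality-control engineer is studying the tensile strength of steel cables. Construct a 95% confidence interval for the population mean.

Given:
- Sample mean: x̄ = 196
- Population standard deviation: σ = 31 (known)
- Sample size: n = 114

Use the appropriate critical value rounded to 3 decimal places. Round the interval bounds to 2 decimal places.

The population standard deviation σ is known, so use a z-interval (standard normal critical value).

For 95% confidence, z* = 1.96 (from standard normal table)

Standard error: SE = σ/√n = 31/√114 = 2.903416

Margin of error: E = z* × SE = 1.96 × 2.903416 = 5.6907

Z-interval: x̄ ± E = 196 ± 5.6907 = (190.3093, 201.6907)

Rounded to 2 decimal places:

(190.31, 201.69)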